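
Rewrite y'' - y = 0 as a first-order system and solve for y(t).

Let x_1 = y, x_2 = y'. Then x_1' = x_2 and x_2' = x_1.
A = [[0,1],[1,0]]; det(A-λI) = λ^2 - 1.
Eigenvalues λ = 1, -1 with eigenvectors (1,1), (1,-1).

y(t) = C_1e^(t) + C_2e^(-t)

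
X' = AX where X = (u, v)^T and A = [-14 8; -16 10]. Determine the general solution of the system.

u(t) = -C_1e^(2t) - C_2e^(-6t), v(t) = -2C_1e^(2t) - C_2e^(-6t)

Coefficient matrix A = [[-14, 8], [-16, 10]].
Characteristic polynomial det(A - λI) = λ^2 + 4λ - 12 = 0.
Eigenvalues λ = 2, -6.
For λ=2: (A-λI) row 1 is [-16, 8], so an eigenvector is (-1, -2).
For λ=-6: (A-λI) row 1 is [-8, 8], so an eigenvector is (-1, -1).
General solution: C_1e^(2t)(-1,-2) + C_2e^(-6t)(-1,-1).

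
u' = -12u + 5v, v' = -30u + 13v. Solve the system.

Coefficient matrix A = [[-12, 5], [-30, 13]].
Characteristic polynomial det(A - λI) = λ^2 - λ - 6 = 0.
Eigenvalues λ = 3, -2.
For λ=3: (A-λI) row 1 is [-15, 5], so an eigenvector is (1, 3).
For λ=-2: (A-λI) row 1 is [-10, 5], so an eigenvector is (-1, -2).
General solution: c_1e^(3t)(1,3) + c_2e^(-2t)(-1,-2).

u(t) = c_1e^(3t) - c_2e^(-2t), v(t) = 3c_1e^(3t) - 2c_2e^(-2t)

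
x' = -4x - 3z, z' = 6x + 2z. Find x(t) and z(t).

Coefficient matrix A = [[-4, -3], [6, 2]].
Characteristic polynomial det(A - λI) = λ^2 + 2λ + 10 = 0.
Eigenvalues λ = -1 ± 3i (complex conjugate pair).
For λ=-1+3i: an eigenvector is (0,1) - i(-1,1) = (0 + i, 1 - i).
A real fundamental pair from Re and Im of e^((-1+3i)t)v: X_1 = e^(-t)(cos(3t)·(0,1) + sin(3t)·(-1,1)), X_2 = e^(-t)(sin(3t)·(0,1) - cos(3t)·(-1,1)).
General solution: c_1X_1 + c_2X_2.

x(t) = -c_1e^(-t)sin(3t) + c_2e^(-t)cos(3t), z(t) = c_1e^(-t)sin(3t) + c_1e^(-t)cos(3t) + c_2e^(-t)sin(3t) - c_2e^(-t)cos(3t)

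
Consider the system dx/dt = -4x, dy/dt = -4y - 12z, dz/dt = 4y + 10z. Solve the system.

Coefficient matrix A = [[-4, 0, 0], [0, -4, -12], [0, 4, 10]].
det(A - λI) = 0 gives eigenvalues λ = 4, -4, 2.
For λ=4: eigenvector (0,-3,2).
For λ=-4: eigenvector (1,0,0).
For λ=2: eigenvector (0,-2,1).
General solution: K_1e^(4t)(0,-3,2) + K_2e^(-4t)(1,0,0) + K_3e^(2t)(0,-2,1).

x(t) = K_2e^(-4t), y(t) = -3K_1e^(4t) - 2K_3e^(2t), z(t) = 2K_1e^(4t) + K_3e^(2t)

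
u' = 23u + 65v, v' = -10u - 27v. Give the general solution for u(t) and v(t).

Coefficient matrix A = [[23, 65], [-10, -27]].
Characteristic polynomial det(A - λI) = λ^2 + 4λ + 29 = 0.
Eigenvalues λ = -2 ± 5i (complex conjugate pair).
For λ=-2+5i: an eigenvector is (3,-1) - i(2,-1) = (3 - 2i, -1 + i).
A real fundamental pair from Re and Im of e^((-2+5i)t)v: X_1 = e^(-2t)(cos(5t)·(3,-1) + sin(5t)·(2,-1)), X_2 = e^(-2t)(sin(5t)·(3,-1) - cos(5t)·(2,-1)).
General solution: c_1X_1 + c_2X_2.

u(t) = 2c_1e^(-2t)sin(5t) + 3c_1e^(-2t)cos(5t) + 3c_2e^(-2t)sin(5t) - 2c_2e^(-2t)cos(5t), v(t) = -c_1e^(-2t)sin(5t) - c_1e^(-2t)cos(5t) - c_2e^(-2t)sin(5t) + c_2e^(-2t)cos(5t)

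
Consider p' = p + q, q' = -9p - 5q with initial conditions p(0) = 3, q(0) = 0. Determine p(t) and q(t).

Coefficient matrix A = [[1, 1], [-9, -5]].
Characteristic polynomial det(A - λI) = λ^2 + 4λ + 4 = 0.
Single eigenvalue λ = -2 with algebraic multiplicity 2.
Eigenvector v = (1,-3); generalized eigenvector w with (A-λI)w=v is (0,1).
General solution: e^(-2t)[c_1·v + c_2·(t·v + w)].
Applying p(0)=3, q(0)=0 gives c_1=3, c_2=9.

p(t) = 9te^(-2t) + 3e^(-2t), q(t) = -27te^(-2t)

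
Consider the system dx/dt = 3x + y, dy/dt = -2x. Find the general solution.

Coefficient matrix A = [[3, 1], [-2, 0]].
Characteristic polynomial det(A - λI) = λ^2 - 3λ + 2 = 0.
Eigenvalues λ = 2, 1.
For λ=2: (A-λI) row 1 is [1, 1], so an eigenvector is (-1, 1).
For λ=1: (A-λI) row 1 is [2, 1], so an eigenvector is (1, -2).
General solution: K_1e^(2t)(-1,1) + K_2e^(t)(1,-2).

x(t) = -K_1e^(2t) + K_2e^(t), y(t) = K_1e^(2t) - 2K_2e^(t)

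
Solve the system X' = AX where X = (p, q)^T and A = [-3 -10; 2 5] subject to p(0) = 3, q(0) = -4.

Coefficient matrix A = [[-3, -10], [2, 5]].
Characteristic polynomial det(A - λI) = λ^2 - 2λ + 5 = 0.
Eigenvalues λ = 1 ± 2i (complex conjugate pair).
For λ=1+2i: an eigenvector is (2,-1) - i(1,0) = (2 - i, -1).
A real fundamental pair from Re and Im of e^((1+2i)t)v: X_1 = e^(t)(cos(2t)·(2,-1) + sin(2t)·(1,0)), X_2 = e^(t)(sin(2t)·(2,-1) - cos(2t)·(1,0)).
General solution: K_1X_1 + K_2X_2.
Applying p(0)=3, q(0)=-4 gives K_1=4, K_2=5.

p(t) = 14e^(t)sin(2t) + 3e^(t)cos(2t), q(t) = -5e^(t)sin(2t) - 4e^(t)cos(2t)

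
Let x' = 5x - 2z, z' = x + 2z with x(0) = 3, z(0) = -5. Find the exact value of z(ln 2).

24

A = [[5,-2],[1,2]]; eigenvalues λ = 3, 4.
Eigenvectors: (1,1) for λ=3, (2,1) for λ=4.
From the initial condition, c_1 = -13, c_2 = 8.
z(ln 2) = (-13)(2^3)(1) + (8)(2^4)(1) = 24.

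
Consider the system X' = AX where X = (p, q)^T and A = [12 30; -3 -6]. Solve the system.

p(t) = -K_1e^(3t)sin(3t) + 3K_1e^(3t)cos(3t) + 3K_2e^(3t)sin(3t) + K_2e^(3t)cos(3t), q(t) = -K_1e^(3t)cos(3t) - K_2e^(3t)sin(3t)

Coefficient matrix A = [[12, 30], [-3, -6]].
Characteristic polynomial det(A - λI) = λ^2 - 6λ + 18 = 0.
Eigenvalues λ = 3 ± 3i (complex conjugate pair).
For λ=3+3i: an eigenvector is (3,-1) - i(-1,0) = (3 + i, -1).
A real fundamental pair from Re and Im of e^((3+3i)t)v: X_1 = e^(3t)(cos(3t)·(3,-1) + sin(3t)·(-1,0)), X_2 = e^(3t)(sin(3t)·(3,-1) - cos(3t)·(-1,0)).
General solution: K_1X_1 + K_2X_2.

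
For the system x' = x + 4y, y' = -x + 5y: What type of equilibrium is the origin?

unstable improper node

A = [[1,4],[-1,5]]; det(A-λI) = λ^2 - 6λ + 9.
repeated λ = 3 with a single eigenvector.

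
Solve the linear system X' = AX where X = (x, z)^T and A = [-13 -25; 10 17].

x(t) = -2K_1e^(2t)sin(5t) - K_1e^(2t)cos(5t) - K_2e^(2t)sin(5t) + 2K_2e^(2t)cos(5t), z(t) = K_1e^(2t)sin(5t) + K_1e^(2t)cos(5t) + K_2e^(2t)sin(5t) - K_2e^(2t)cos(5t)

Coefficient matrix A = [[-13, -25], [10, 17]].
Characteristic polynomial det(A - λI) = λ^2 - 4λ + 29 = 0.
Eigenvalues λ = 2 ± 5i (complex conjugate pair).
For λ=2+5i: an eigenvector is (-1,1) - i(-2,1) = (-1 + 2i, 1 - i).
A real fundamental pair from Re and Im of e^((2+5i)t)v: X_1 = e^(2t)(cos(5t)·(-1,1) + sin(5t)·(-2,1)), X_2 = e^(2t)(sin(5t)·(-1,1) - cos(5t)·(-2,1)).
General solution: K_1X_1 + K_2X_2.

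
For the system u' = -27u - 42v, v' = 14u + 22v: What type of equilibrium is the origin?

saddle

A = [[-27,-42],[14,22]]; det(A-λI) = λ^2 + 5λ - 6.
λ = -6, 1: opposite signs.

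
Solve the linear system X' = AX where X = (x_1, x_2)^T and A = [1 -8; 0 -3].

x_1(t) = 2C_1e^(-3t) + C_2e^(t), x_2(t) = C_1e^(-3t)

Coefficient matrix A = [[1, -8], [0, -3]].
Characteristic polynomial det(A - λI) = λ^2 + 2λ - 3 = 0.
Eigenvalues λ = -3, 1.
For λ=-3: (A-λI) row 1 is [4, -8], so an eigenvector is (2, 1).
For λ=1: (A-λI) row 1 is [0, -8], so an eigenvector is (1, 0).
General solution: C_1e^(-3t)(2,1) + C_2e^(t)(1,0).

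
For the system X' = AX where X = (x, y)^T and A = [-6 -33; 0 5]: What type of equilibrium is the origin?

A = [[-6,-33],[0,5]]; det(A-λI) = λ^2 + λ - 30.
λ = -6, 5: opposite signs.

saddle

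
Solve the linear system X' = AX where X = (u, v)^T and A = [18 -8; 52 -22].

Coefficient matrix A = [[18, -8], [52, -22]].
Characteristic polynomial det(A - λI) = λ^2 + 4λ + 20 = 0.
Eigenvalues λ = -2 ± 4i (complex conjugate pair).
For λ=-2+4i: an eigenvector is (1,3) - i(-1,-2) = (1 + i, 3 + 2i).
A real fundamental pair from Re and Im of e^((-2+4i)t)v: X_1 = e^(-2t)(cos(4t)·(1,3) + sin(4t)·(-1,-2)), X_2 = e^(-2t)(sin(4t)·(1,3) - cos(4t)·(-1,-2)).
General solution: C_1X_1 + C_2X_2.

u(t) = -C_1e^(-2t)sin(4t) + C_1e^(-2t)cos(4t) + C_2e^(-2t)sin(4t) + C_2e^(-2t)cos(4t), v(t) = -2C_1e^(-2t)sin(4t) + 3C_1e^(-2t)cos(4t) + 3C_2e^(-2t)sin(4t) + 2C_2e^(-2t)cos(4t)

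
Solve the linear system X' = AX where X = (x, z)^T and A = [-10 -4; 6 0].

x(t) = 2K_1e^(-4t) + K_2e^(-6t), z(t) = -3K_1e^(-4t) - K_2e^(-6t)

Coefficient matrix A = [[-10, -4], [6, 0]].
Characteristic polynomial det(A - λI) = λ^2 + 10λ + 24 = 0.
Eigenvalues λ = -4, -6.
For λ=-4: (A-λI) row 1 is [-6, -4], so an eigenvector is (2, -3).
For λ=-6: (A-λI) row 1 is [-4, -4], so an eigenvector is (1, -1).
General solution: K_1e^(-4t)(2,-3) + K_2e^(-6t)(1,-1).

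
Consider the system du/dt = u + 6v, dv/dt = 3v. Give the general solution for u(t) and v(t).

u(t) = -3C_1e^(3t) + C_2e^(t), v(t) = -C_1e^(3t)

Coefficient matrix A = [[1, 6], [0, 3]].
Characteristic polynomial det(A - λI) = λ^2 - 4λ + 3 = 0.
Eigenvalues λ = 3, 1.
For λ=3: (A-λI) row 1 is [-2, 6], so an eigenvector is (-3, -1).
For λ=1: (A-λI) row 1 is [0, 6], so an eigenvector is (1, 0).
General solution: C_1e^(3t)(-3,-1) + C_2e^(t)(1,0).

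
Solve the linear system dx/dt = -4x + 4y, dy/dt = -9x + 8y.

x(t) = -2K_1e^(2t) - 2K_2te^(2t) - K_2e^(2t), y(t) = -3K_1e^(2t) - 3K_2te^(2t) - 2K_2e^(2t)

Coefficient matrix A = [[-4, 4], [-9, 8]].
Characteristic polynomial det(A - λI) = λ^2 - 4λ + 4 = 0.
Single eigenvalue λ = 2 with algebraic multiplicity 2.
Eigenvector v = (-2,-3); generalized eigenvector w with (A-λI)w=v is (-1,-2).
General solution: e^(2t)[K_1·v + K_2·(t·v + w)].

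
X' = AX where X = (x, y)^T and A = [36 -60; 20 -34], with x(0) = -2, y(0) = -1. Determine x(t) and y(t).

Coefficient matrix A = [[36, -60], [20, -34]].
Characteristic polynomial det(A - λI) = λ^2 - 2λ - 24 = 0.
Eigenvalues λ = 6, -4.
For λ=6: (A-λI) row 1 is [30, -60], so an eigenvector is (-2, -1).
For λ=-4: (A-λI) row 1 is [40, -60], so an eigenvector is (-3, -2).
General solution: c_1e^(6t)(-2,-1) + c_2e^(-4t)(-3,-2).
Applying x(0)=-2, y(0)=-1 gives c_1=1, c_2=0.

x(t) = -2e^(6t), y(t) = -e^(6t)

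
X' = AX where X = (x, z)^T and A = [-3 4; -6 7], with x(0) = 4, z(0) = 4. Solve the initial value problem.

Coefficient matrix A = [[-3, 4], [-6, 7]].
Characteristic polynomial det(A - λI) = λ^2 - 4λ + 3 = 0.
Eigenvalues λ = 3, 1.
For λ=3: (A-λI) row 1 is [-6, 4], so an eigenvector is (2, 3).
For λ=1: (A-λI) row 1 is [-4, 4], so an eigenvector is (-1, -1).
General solution: K_1e^(3t)(2,3) + K_2e^(t)(-1,-1).
Applying x(0)=4, z(0)=4 gives K_1=0, K_2=-4.

x(t) = 4e^(t), z(t) = 4e^(t)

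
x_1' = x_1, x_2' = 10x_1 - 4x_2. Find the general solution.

Coefficient matrix A = [[1, 0], [10, -4]].
Characteristic polynomial det(A - λI) = λ^2 + 3λ - 4 = 0.
Eigenvalues λ = -4, 1.
For λ=-4: (A-λI) row 1 is [5, 0], so an eigenvector is (0, -1).
For λ=1: (A-λI) row 2 is [10, -5], so an eigenvector is (1, 2).
General solution: c_1e^(-4t)(0,-1) + c_2e^(t)(1,2).

x_1(t) = c_2e^(t), x_2(t) = -c_1e^(-4t) + 2c_2e^(t)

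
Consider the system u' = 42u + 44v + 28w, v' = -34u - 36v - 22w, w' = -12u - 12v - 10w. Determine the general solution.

Coefficient matrix A = [[42, 44, 28], [-34, -36, -22], [-12, -12, -10]].
det(A - λI) = 0 gives eigenvalues λ = -4, -2, 2.
For λ=-4: eigenvector (6,-5,-2).
For λ=-2: eigenvector (-1,1,0).
For λ=2: eigenvector (4,-3,-1).
General solution: c_1e^(-4t)(6,-5,-2) + c_2e^(-2t)(-1,1,0) + c_3e^(2t)(4,-3,-1).

u(t) = 6c_1e^(-4t) - c_2e^(-2t) + 4c_3e^(2t), v(t) = -5c_1e^(-4t) + c_2e^(-2t) - 3c_3e^(2t), w(t) = -2c_1e^(-4t) - c_3e^(2t)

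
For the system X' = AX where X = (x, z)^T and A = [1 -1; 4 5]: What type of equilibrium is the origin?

A = [[1,-1],[4,5]]; det(A-λI) = λ^2 - 6λ + 9.
repeated λ = 3 with a single eigenvector.

unstable improper node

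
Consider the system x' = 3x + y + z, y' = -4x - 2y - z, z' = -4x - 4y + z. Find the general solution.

x(t) = -K_1e^(-t) - K_2e^(t) + K_3e^(2t), y(t) = 2K_1e^(-t) + K_2e^(t) - K_3e^(2t), z(t) = 2K_1e^(-t) + K_2e^(t)

Coefficient matrix A = [[3, 1, 1], [-4, -2, -1], [-4, -4, 1]].
det(A - λI) = 0 gives eigenvalues λ = -1, 1, 2.
For λ=-1: eigenvector (-1,2,2).
For λ=1: eigenvector (-1,1,1).
For λ=2: eigenvector (1,-1,0).
General solution: K_1e^(-t)(-1,2,2) + K_2e^(t)(-1,1,1) + K_3e^(2t)(1,-1,0).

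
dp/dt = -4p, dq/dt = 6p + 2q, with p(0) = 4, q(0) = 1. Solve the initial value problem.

p(t) = 4e^(-4t), q(t) = 5e^(2t) - 4e^(-4t)

Coefficient matrix A = [[-4, 0], [6, 2]].
Characteristic polynomial det(A - λI) = λ^2 + 2λ - 8 = 0.
Eigenvalues λ = 2, -4.
For λ=2: (A-λI) row 1 is [-6, 0], so an eigenvector is (0, 1).
For λ=-4: (A-λI) row 2 is [6, 6], so an eigenvector is (-1, 1).
General solution: K_1e^(2t)(0,1) + K_2e^(-4t)(-1,1).
Applying p(0)=4, q(0)=1 gives K_1=5, K_2=-4.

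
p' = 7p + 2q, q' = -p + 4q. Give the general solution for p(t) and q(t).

Coefficient matrix A = [[7, 2], [-1, 4]].
Characteristic polynomial det(A - λI) = λ^2 - 11λ + 30 = 0.
Eigenvalues λ = 5, 6.
For λ=5: (A-λI) row 1 is [2, 2], so an eigenvector is (-1, 1).
For λ=6: (A-λI) row 1 is [1, 2], so an eigenvector is (2, -1).
General solution: c_1e^(5t)(-1,1) + c_2e^(6t)(2,-1).

p(t) = -c_1e^(5t) + 2c_2e^(6t), q(t) = c_1e^(5t) - c_2e^(6t)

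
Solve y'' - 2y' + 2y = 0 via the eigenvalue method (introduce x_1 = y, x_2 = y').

Let x_1 = y, x_2 = y'. Then x_1' = x_2 and x_2' = -2x_1 + 2x_2.
A = [[0,1],[-2,2]]; det(A-λI) = λ^2 - 2λ + 2.
Eigenvalues λ = 1 ± i.

y(t) = C_1e^(t)cos(t) + C_2e^(t)sin(t)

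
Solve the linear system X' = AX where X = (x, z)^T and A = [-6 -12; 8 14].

x(t) = C_1e^(6t) + 3C_2e^(2t), z(t) = -C_1e^(6t) - 2C_2e^(2t)

Coefficient matrix A = [[-6, -12], [8, 14]].
Characteristic polynomial det(A - λI) = λ^2 - 8λ + 12 = 0.
Eigenvalues λ = 6, 2.
For λ=6: (A-λI) row 1 is [-12, -12], so an eigenvector is (1, -1).
For λ=2: (A-λI) row 1 is [-8, -12], so an eigenvector is (3, -2).
General solution: C_1e^(6t)(1,-1) + C_2e^(2t)(3,-2).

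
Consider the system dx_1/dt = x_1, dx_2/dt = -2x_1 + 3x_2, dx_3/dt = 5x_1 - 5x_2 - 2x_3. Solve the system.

Coefficient matrix A = [[1, 0, 0], [-2, 3, 0], [5, -5, -2]].
det(A - λI) = 0 gives eigenvalues λ = 3, 1, -2.
For λ=3: eigenvector (0,1,-1).
For λ=1: eigenvector (1,1,0).
For λ=-2: eigenvector (0,0,1).
General solution: C_1e^(3t)(0,1,-1) + C_2e^(t)(1,1,0) + C_3e^(-2t)(0,0,1).

x_1(t) = C_2e^(t), x_2(t) = C_1e^(3t) + C_2e^(t), x_3(t) = -C_1e^(3t) + C_3e^(-2t)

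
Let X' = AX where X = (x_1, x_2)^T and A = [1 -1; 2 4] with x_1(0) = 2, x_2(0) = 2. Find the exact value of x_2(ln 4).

A = [[1,-1],[2,4]]; eigenvalues λ = 2, 3.
Eigenvectors: (1,-1) for λ=2, (-1,2) for λ=3.
From the initial condition, c_1 = 6, c_2 = 4.
x_2(ln 4) = (6)(4^2)(-1) + (4)(4^3)(2) = 416.

416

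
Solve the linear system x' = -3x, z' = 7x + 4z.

Coefficient matrix A = [[-3, 0], [7, 4]].
Characteristic polynomial det(A - λI) = λ^2 - λ - 12 = 0.
Eigenvalues λ = -3, 4.
For λ=-3: (A-λI) row 2 is [7, 7], so an eigenvector is (-1, 1).
For λ=4: (A-λI) row 1 is [-7, 0], so an eigenvector is (0, -1).
General solution: C_1e^(-3t)(-1,1) + C_2e^(4t)(0,-1).

x(t) = -C_1e^(-3t), z(t) = C_1e^(-3t) - C_2e^(4t)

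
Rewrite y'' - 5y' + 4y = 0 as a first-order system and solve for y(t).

y(t) = C_1e^(t) + C_2e^(4t)

Let x_1 = y, x_2 = y'. Then x_1' = x_2 and x_2' = -4x_1 + 5x_2.
A = [[0,1],[-4,5]]; det(A-λI) = λ^2 - 5λ + 4.
Eigenvalues λ = 1, 4 with eigenvectors (1,1), (1,4).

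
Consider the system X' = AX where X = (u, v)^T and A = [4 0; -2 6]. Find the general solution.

Coefficient matrix A = [[4, 0], [-2, 6]].
Characteristic polynomial det(A - λI) = λ^2 - 10λ + 24 = 0.
Eigenvalues λ = 4, 6.
For λ=4: (A-λI) row 2 is [-2, 2], so an eigenvector is (1, 1).
For λ=6: (A-λI) row 1 is [-2, 0], so an eigenvector is (0, -1).
General solution: C_1e^(4t)(1,1) + C_2e^(6t)(0,-1).

u(t) = C_1e^(4t), v(t) = C_1e^(4t) - C_2e^(6t)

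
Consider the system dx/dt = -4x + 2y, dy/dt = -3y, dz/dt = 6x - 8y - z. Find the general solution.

Coefficient matrix A = [[-4, 2, 0], [0, -3, 0], [6, -8, -1]].
det(A - λI) = 0 gives eigenvalues λ = -4, -3, -1.
For λ=-4: eigenvector (1,0,-2).
For λ=-3: eigenvector (2,1,-2).
For λ=-1: eigenvector (0,0,1).
General solution: C_1e^(-4t)(1,0,-2) + C_2e^(-3t)(2,1,-2) + C_3e^(-t)(0,0,1).

x(t) = C_1e^(-4t) + 2C_2e^(-3t), y(t) = C_2e^(-3t), z(t) = -2C_1e^(-4t) - 2C_2e^(-3t) + C_3e^(-t)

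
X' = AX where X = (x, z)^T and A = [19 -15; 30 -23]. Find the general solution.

x(t) = 2K_1e^(-2t)sin(3t) + K_1e^(-2t)cos(3t) + K_2e^(-2t)sin(3t) - 2K_2e^(-2t)cos(3t), z(t) = 3K_1e^(-2t)sin(3t) + K_1e^(-2t)cos(3t) + K_2e^(-2t)sin(3t) - 3K_2e^(-2t)cos(3t)

Coefficient matrix A = [[19, -15], [30, -23]].
Characteristic polynomial det(A - λI) = λ^2 + 4λ + 13 = 0.
Eigenvalues λ = -2 ± 3i (complex conjugate pair).
For λ=-2+3i: an eigenvector is (1,1) - i(2,3) = (1 - 2i, 1 - 3i).
A real fundamental pair from Re and Im of e^((-2+3i)t)v: X_1 = e^(-2t)(cos(3t)·(1,1) + sin(3t)·(2,3)), X_2 = e^(-2t)(sin(3t)·(1,1) - cos(3t)·(2,3)).
General solution: K_1X_1 + K_2X_2.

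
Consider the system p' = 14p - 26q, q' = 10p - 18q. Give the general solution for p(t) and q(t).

Coefficient matrix A = [[14, -26], [10, -18]].
Characteristic polynomial det(A - λI) = λ^2 + 4λ + 8 = 0.
Eigenvalues λ = -2 ± 2i (complex conjugate pair).
For λ=-2+2i: an eigenvector is (2,1) - i(3,2) = (2 - 3i, 1 - 2i).
A real fundamental pair from Re and Im of e^((-2+2i)t)v: X_1 = e^(-2t)(cos(2t)·(2,1) + sin(2t)·(3,2)), X_2 = e^(-2t)(sin(2t)·(2,1) - cos(2t)·(3,2)).
General solution: K_1X_1 + K_2X_2.

p(t) = 3K_1e^(-2t)sin(2t) + 2K_1e^(-2t)cos(2t) + 2K_2e^(-2t)sin(2t) - 3K_2e^(-2t)cos(2t), q(t) = 2K_1e^(-2t)sin(2t) + K_1e^(-2t)cos(2t) + K_2e^(-2t)sin(2t) - 2K_2e^(-2t)cos(2t)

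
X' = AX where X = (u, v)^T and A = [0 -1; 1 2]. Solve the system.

u(t) = -K_1e^(t) - K_2te^(t) + 3K_2e^(t), v(t) = K_1e^(t) + K_2te^(t) - 2K_2e^(t)

Coefficient matrix A = [[0, -1], [1, 2]].
Characteristic polynomial det(A - λI) = λ^2 - 2λ + 1 = 0.
Single eigenvalue λ = 1 with algebraic multiplicity 2.
Eigenvector v = (-1,1); generalized eigenvector w with (A-λI)w=v is (3,-2).
General solution: e^(t)[K_1·v + K_2·(t·v + w)].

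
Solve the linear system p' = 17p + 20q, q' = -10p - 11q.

Coefficient matrix A = [[17, 20], [-10, -11]].
Characteristic polynomial det(A - λI) = λ^2 - 6λ + 13 = 0.
Eigenvalues λ = 3 ± 2i (complex conjugate pair).
For λ=3+2i: an eigenvector is (-1,1) - i(3,-2) = (-1 - 3i, 1 + 2i).
A real fundamental pair from Re and Im of e^((3+2i)t)v: X_1 = e^(3t)(cos(2t)·(-1,1) + sin(2t)·(3,-2)), X_2 = e^(3t)(sin(2t)·(-1,1) - cos(2t)·(3,-2)).
General solution: C_1X_1 + C_2X_2.

p(t) = 3C_1e^(3t)sin(2t) - C_1e^(3t)cos(2t) - C_2e^(3t)sin(2t) - 3C_2e^(3t)cos(2t), q(t) = -2C_1e^(3t)sin(2t) + C_1e^(3t)cos(2t) + C_2e^(3t)sin(2t) + 2C_2e^(3t)cos(2t)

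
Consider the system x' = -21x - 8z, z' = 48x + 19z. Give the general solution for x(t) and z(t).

Coefficient matrix A = [[-21, -8], [48, 19]].
Characteristic polynomial det(A - λI) = λ^2 + 2λ - 15 = 0.
Eigenvalues λ = -5, 3.
For λ=-5: (A-λI) row 1 is [-16, -8], so an eigenvector is (-1, 2).
For λ=3: (A-λI) row 1 is [-24, -8], so an eigenvector is (1, -3).
General solution: K_1e^(-5t)(-1,2) + K_2e^(3t)(1,-3).

x(t) = -K_1e^(-5t) + K_2e^(3t), z(t) = 2K_1e^(-5t) - 3K_2e^(3t)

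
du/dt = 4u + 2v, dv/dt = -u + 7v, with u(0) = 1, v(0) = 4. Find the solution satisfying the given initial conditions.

u(t) = 7e^(6t) - 6e^(5t), v(t) = 7e^(6t) - 3e^(5t)

Coefficient matrix A = [[4, 2], [-1, 7]].
Characteristic polynomial det(A - λI) = λ^2 - 11λ + 30 = 0.
Eigenvalues λ = 5, 6.
For λ=5: (A-λI) row 1 is [-1, 2], so an eigenvector is (-2, -1).
For λ=6: (A-λI) row 1 is [-2, 2], so an eigenvector is (1, 1).
General solution: C_1e^(5t)(-2,-1) + C_2e^(6t)(1,1).
Applying u(0)=1, v(0)=4 gives C_1=3, C_2=7.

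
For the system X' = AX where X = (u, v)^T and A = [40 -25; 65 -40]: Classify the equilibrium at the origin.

center

A = [[40,-25],[65,-40]]; det(A-λI) = λ^2 + 25.
λ = 0 ± 5i: zero real part.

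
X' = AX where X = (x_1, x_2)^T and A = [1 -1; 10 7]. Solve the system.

Coefficient matrix A = [[1, -1], [10, 7]].
Characteristic polynomial det(A - λI) = λ^2 - 8λ + 17 = 0.
Eigenvalues λ = 4 ± i (complex conjugate pair).
For λ=4+i: an eigenvector is (1,-3) - i(0,1) = (1, -3 - i).
A real fundamental pair from Re and Im of e^((4+i)t)v: X_1 = e^(4t)(cos(t)·(1,-3) + sin(t)·(0,1)), X_2 = e^(4t)(sin(t)·(1,-3) - cos(t)·(0,1)).
General solution: C_1X_1 + C_2X_2.

x_1(t) = C_1e^(4t)cos(t) + C_2e^(4t)sin(t), x_2(t) = C_1e^(4t)sin(t) - 3C_1e^(4t)cos(t) - 3C_2e^(4t)sin(t) - C_2e^(4t)cos(t)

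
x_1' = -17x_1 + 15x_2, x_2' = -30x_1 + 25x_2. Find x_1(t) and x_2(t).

Coefficient matrix A = [[-17, 15], [-30, 25]].
Characteristic polynomial det(A - λI) = λ^2 - 8λ + 25 = 0.
Eigenvalues λ = 4 ± 3i (complex conjugate pair).
For λ=4+3i: an eigenvector is (1,1) - i(-2,-3) = (1 + 2i, 1 + 3i).
A real fundamental pair from Re and Im of e^((4+3i)t)v: X_1 = e^(4t)(cos(3t)·(1,1) + sin(3t)·(-2,-3)), X_2 = e^(4t)(sin(3t)·(1,1) - cos(3t)·(-2,-3)).
General solution: K_1X_1 + K_2X_2.

x_1(t) = -2K_1e^(4t)sin(3t) + K_1e^(4t)cos(3t) + K_2e^(4t)sin(3t) + 2K_2e^(4t)cos(3t), x_2(t) = -3K_1e^(4t)sin(3t) + K_1e^(4t)cos(3t) + K_2e^(4t)sin(3t) + 3K_2e^(4t)cos(3t)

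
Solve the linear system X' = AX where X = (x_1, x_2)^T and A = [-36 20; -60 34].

Coefficient matrix A = [[-36, 20], [-60, 34]].
Characteristic polynomial det(A - λI) = λ^2 + 2λ - 24 = 0.
Eigenvalues λ = -6, 4.
For λ=-6: (A-λI) row 1 is [-30, 20], so an eigenvector is (-2, -3).
For λ=4: (A-λI) row 1 is [-40, 20], so an eigenvector is (1, 2).
General solution: K_1e^(-6t)(-2,-3) + K_2e^(4t)(1,2).

x_1(t) = -2K_1e^(-6t) + K_2e^(4t), x_2(t) = -3K_1e^(-6t) + 2K_2e^(4t)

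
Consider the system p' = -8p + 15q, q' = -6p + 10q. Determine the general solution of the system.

p(t) = 2K_1e^(t)sin(3t) + K_1e^(t)cos(3t) + K_2e^(t)sin(3t) - 2K_2e^(t)cos(3t), q(t) = K_1e^(t)sin(3t) + K_1e^(t)cos(3t) + K_2e^(t)sin(3t) - K_2e^(t)cos(3t)

Coefficient matrix A = [[-8, 15], [-6, 10]].
Characteristic polynomial det(A - λI) = λ^2 - 2λ + 10 = 0.
Eigenvalues λ = 1 ± 3i (complex conjugate pair).
For λ=1+3i: an eigenvector is (1,1) - i(2,1) = (1 - 2i, 1 - i).
A real fundamental pair from Re and Im of e^((1+3i)t)v: X_1 = e^(t)(cos(3t)·(1,1) + sin(3t)·(2,1)), X_2 = e^(t)(sin(3t)·(1,1) - cos(3t)·(2,1)).
General solution: K_1X_1 + K_2X_2.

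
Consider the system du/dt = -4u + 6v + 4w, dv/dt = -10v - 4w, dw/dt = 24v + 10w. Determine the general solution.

u(t) = K_1e^(-4t) + K_2e^(2t) - K_3e^(-2t), v(t) = -K_2e^(2t) + K_3e^(-2t), w(t) = 3K_2e^(2t) - 2K_3e^(-2t)

Coefficient matrix A = [[-4, 6, 4], [0, -10, -4], [0, 24, 10]].
det(A - λI) = 0 gives eigenvalues λ = -4, 2, -2.
For λ=-4: eigenvector (1,0,0).
For λ=2: eigenvector (1,-1,3).
For λ=-2: eigenvector (-1,1,-2).
General solution: K_1e^(-4t)(1,0,0) + K_2e^(2t)(1,-1,3) + K_3e^(-2t)(-1,1,-2).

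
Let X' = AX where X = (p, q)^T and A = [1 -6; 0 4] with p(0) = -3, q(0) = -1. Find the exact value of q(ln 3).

-81

A = [[1,-6],[0,4]]; eigenvalues λ = 4, 1.
Eigenvectors: (2,-1) for λ=4, (1,0) for λ=1.
From the initial condition, c_1 = 1, c_2 = -5.
q(ln 3) = (1)(3^4)(-1) + (-5)(3^1)(0) = -81.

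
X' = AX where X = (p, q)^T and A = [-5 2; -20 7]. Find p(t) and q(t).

Coefficient matrix A = [[-5, 2], [-20, 7]].
Characteristic polynomial det(A - λI) = λ^2 - 2λ + 5 = 0.
Eigenvalues λ = 1 ± 2i (complex conjugate pair).
For λ=1+2i: an eigenvector is (1,3) - i(0,-1) = (1, 3 + i).
A real fundamental pair from Re and Im of e^((1+2i)t)v: X_1 = e^(t)(cos(2t)·(1,3) + sin(2t)·(0,-1)), X_2 = e^(t)(sin(2t)·(1,3) - cos(2t)·(0,-1)).
General solution: c_1X_1 + c_2X_2.

p(t) = c_1e^(t)cos(2t) + c_2e^(t)sin(2t), q(t) = -c_1e^(t)sin(2t) + 3c_1e^(t)cos(2t) + 3c_2e^(t)sin(2t) + c_2e^(t)cos(2t)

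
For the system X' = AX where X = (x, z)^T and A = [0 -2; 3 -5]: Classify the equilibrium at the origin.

A = [[0,-2],[3,-5]]; det(A-λI) = λ^2 + 5λ + 6.
λ = -3, -2: both negative.

stable node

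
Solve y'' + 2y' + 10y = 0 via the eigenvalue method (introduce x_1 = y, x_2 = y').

Let x_1 = y, x_2 = y'. Then x_1' = x_2 and x_2' = -10x_1 - 2x_2.
A = [[0,1],[-10,-2]]; det(A-λI) = λ^2 + 2λ + 10.
Eigenvalues λ = -1 ± 3i.

y(t) = K_1e^(-t)cos(3t) + K_2e^(-t)sin(3t)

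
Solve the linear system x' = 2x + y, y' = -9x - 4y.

x(t) = -K_1e^(-t) - K_2te^(-t) - K_2e^(-t), y(t) = 3K_1e^(-t) + 3K_2te^(-t) + 2K_2e^(-t)

Coefficient matrix A = [[2, 1], [-9, -4]].
Characteristic polynomial det(A - λI) = λ^2 + 2λ + 1 = 0.
Single eigenvalue λ = -1 with algebraic multiplicity 2.
Eigenvector v = (-1,3); generalized eigenvector w with (A-λI)w=v is (-1,2).
General solution: e^(-t)[K_1·v + K_2·(t·v + w)].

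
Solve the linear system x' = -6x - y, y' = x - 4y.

x(t) = K_1e^(-5t) + K_2te^(-5t), y(t) = -K_1e^(-5t) - K_2te^(-5t) - K_2e^(-5t)

Coefficient matrix A = [[-6, -1], [1, -4]].
Characteristic polynomial det(A - λI) = λ^2 + 10λ + 25 = 0.
Single eigenvalue λ = -5 with algebraic multiplicity 2.
Eigenvector v = (1,-1); generalized eigenvector w with (A-λI)w=v is (0,-1).
General solution: e^(-5t)[K_1·v + K_2·(t·v + w)].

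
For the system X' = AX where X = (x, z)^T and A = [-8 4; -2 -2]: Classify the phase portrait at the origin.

A = [[-8,4],[-2,-2]]; det(A-λI) = λ^2 + 10λ + 24.
λ = -6, -4: both negative.

stable node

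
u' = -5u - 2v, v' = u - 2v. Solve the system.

u(t) = 2K_1e^(-4t) + K_2e^(-3t), v(t) = -K_1e^(-4t) - K_2e^(-3t)

Coefficient matrix A = [[-5, -2], [1, -2]].
Characteristic polynomial det(A - λI) = λ^2 + 7λ + 12 = 0.
Eigenvalues λ = -4, -3.
For λ=-4: (A-λI) row 1 is [-1, -2], so an eigenvector is (2, -1).
For λ=-3: (A-λI) row 1 is [-2, -2], so an eigenvector is (1, -1).
General solution: K_1e^(-4t)(2,-1) + K_2e^(-3t)(1,-1).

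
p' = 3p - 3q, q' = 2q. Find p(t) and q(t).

p(t) = K_1e^(3t) - 3K_2e^(2t), q(t) = -K_2e^(2t)

Coefficient matrix A = [[3, -3], [0, 2]].
Characteristic polynomial det(A - λI) = λ^2 - 5λ + 6 = 0.
Eigenvalues λ = 3, 2.
For λ=3: (A-λI) row 1 is [0, -3], so an eigenvector is (1, 0).
For λ=2: (A-λI) row 1 is [1, -3], so an eigenvector is (-3, -1).
General solution: K_1e^(3t)(1,0) + K_2e^(2t)(-3,-1).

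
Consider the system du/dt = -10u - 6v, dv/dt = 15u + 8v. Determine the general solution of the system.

u(t) = c_1e^(-t)sin(3t) + c_1e^(-t)cos(3t) + c_2e^(-t)sin(3t) - c_2e^(-t)cos(3t), v(t) = -c_1e^(-t)sin(3t) - 2c_1e^(-t)cos(3t) - 2c_2e^(-t)sin(3t) + c_2e^(-t)cos(3t)

Coefficient matrix A = [[-10, -6], [15, 8]].
Characteristic polynomial det(A - λI) = λ^2 + 2λ + 10 = 0.
Eigenvalues λ = -1 ± 3i (complex conjugate pair).
For λ=-1+3i: an eigenvector is (1,-2) - i(1,-1) = (1 - i, -2 + i).
A real fundamental pair from Re and Im of e^((-1+3i)t)v: X_1 = e^(-t)(cos(3t)·(1,-2) + sin(3t)·(1,-1)), X_2 = e^(-t)(sin(3t)·(1,-2) - cos(3t)·(1,-1)).
General solution: c_1X_1 + c_2X_2.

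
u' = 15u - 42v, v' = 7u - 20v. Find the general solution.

Coefficient matrix A = [[15, -42], [7, -20]].
Characteristic polynomial det(A - λI) = λ^2 + 5λ - 6 = 0.
Eigenvalues λ = 1, -6.
For λ=1: (A-λI) row 1 is [14, -42], so an eigenvector is (3, 1).
For λ=-6: (A-λI) row 1 is [21, -42], so an eigenvector is (-2, -1).
General solution: C_1e^(t)(3,1) + C_2e^(-6t)(-2,-1).

u(t) = 3C_1e^(t) - 2C_2e^(-6t), v(t) = C_1e^(t) - C_2e^(-6t)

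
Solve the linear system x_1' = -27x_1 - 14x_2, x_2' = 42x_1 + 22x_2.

Coefficient matrix A = [[-27, -14], [42, 22]].
Characteristic polynomial det(A - λI) = λ^2 + 5λ - 6 = 0.
Eigenvalues λ = 1, -6.
For λ=1: (A-λI) row 1 is [-28, -14], so an eigenvector is (1, -2).
For λ=-6: (A-λI) row 1 is [-21, -14], so an eigenvector is (2, -3).
General solution: C_1e^(t)(1,-2) + C_2e^(-6t)(2,-3).

x_1(t) = C_1e^(t) + 2C_2e^(-6t), x_2(t) = -2C_1e^(t) - 3C_2e^(-6t)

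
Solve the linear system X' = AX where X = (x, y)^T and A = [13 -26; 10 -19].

Coefficient matrix A = [[13, -26], [10, -19]].
Characteristic polynomial det(A - λI) = λ^2 + 6λ + 13 = 0.
Eigenvalues λ = -3 ± 2i (complex conjugate pair).
For λ=-3+2i: an eigenvector is (-3,-2) - i(2,1) = (-3 - 2i, -2 - i).
A real fundamental pair from Re and Im of e^((-3+2i)t)v: X_1 = e^(-3t)(cos(2t)·(-3,-2) + sin(2t)·(2,1)), X_2 = e^(-3t)(sin(2t)·(-3,-2) - cos(2t)·(2,1)).
General solution: c_1X_1 + c_2X_2.

x(t) = 2c_1e^(-3t)sin(2t) - 3c_1e^(-3t)cos(2t) - 3c_2e^(-3t)sin(2t) - 2c_2e^(-3t)cos(2t), y(t) = c_1e^(-3t)sin(2t) - 2c_1e^(-3t)cos(2t) - 2c_2e^(-3t)sin(2t) - c_2e^(-3t)cos(2t)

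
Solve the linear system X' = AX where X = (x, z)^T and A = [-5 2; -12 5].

x(t) = -C_1e^(-t) + C_2e^(t), z(t) = -2C_1e^(-t) + 3C_2e^(t)

Coefficient matrix A = [[-5, 2], [-12, 5]].
Characteristic polynomial det(A - λI) = λ^2 - 1 = 0.
Eigenvalues λ = -1, 1.
For λ=-1: (A-λI) row 1 is [-4, 2], so an eigenvector is (-1, -2).
For λ=1: (A-λI) row 1 is [-6, 2], so an eigenvector is (1, 3).
General solution: C_1e^(-t)(-1,-2) + C_2e^(t)(1,3).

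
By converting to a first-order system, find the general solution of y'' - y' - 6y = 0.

y(t) = K_1e^(3t) + K_2e^(-2t)

Let x_1 = y, x_2 = y'. Then x_1' = x_2 and x_2' = 6x_1 + x_2.
A = [[0,1],[6,1]]; det(A-λI) = λ^2 - λ - 6.
Eigenvalues λ = 3, -2 with eigenvectors (1,3), (1,-2).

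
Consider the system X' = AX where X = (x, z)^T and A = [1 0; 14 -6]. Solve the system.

x(t) = c_1e^(t), z(t) = 2c_1e^(t) - c_2e^(-6t)

Coefficient matrix A = [[1, 0], [14, -6]].
Characteristic polynomial det(A - λI) = λ^2 + 5λ - 6 = 0.
Eigenvalues λ = 1, -6.
For λ=1: (A-λI) row 2 is [14, -7], so an eigenvector is (1, 2).
For λ=-6: (A-λI) row 1 is [7, 0], so an eigenvector is (0, -1).
General solution: c_1e^(t)(1,2) + c_2e^(-6t)(0,-1).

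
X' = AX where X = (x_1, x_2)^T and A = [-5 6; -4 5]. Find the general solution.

x_1(t) = -3K_1e^(-t) - K_2e^(t), x_2(t) = -2K_1e^(-t) - K_2e^(t)

Coefficient matrix A = [[-5, 6], [-4, 5]].
Characteristic polynomial det(A - λI) = λ^2 - 1 = 0.
Eigenvalues λ = -1, 1.
For λ=-1: (A-λI) row 1 is [-4, 6], so an eigenvector is (-3, -2).
For λ=1: (A-λI) row 1 is [-6, 6], so an eigenvector is (-1, -1).
General solution: K_1e^(-t)(-3,-2) + K_2e^(t)(-1,-1).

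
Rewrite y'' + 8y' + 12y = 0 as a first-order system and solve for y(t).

y(t) = c_1e^(-6t) + c_2e^(-2t)

Let x_1 = y, x_2 = y'. Then x_1' = x_2 and x_2' = -12x_1 - 8x_2.
A = [[0,1],[-12,-8]]; det(A-λI) = λ^2 + 8λ + 12.
Eigenvalues λ = -6, -2 with eigenvectors (1,-6), (1,-2).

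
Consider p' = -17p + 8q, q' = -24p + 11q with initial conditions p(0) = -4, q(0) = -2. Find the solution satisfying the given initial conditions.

p(t) = 8e^(-t) - 12e^(-5t), q(t) = 16e^(-t) - 18e^(-5t)

Coefficient matrix A = [[-17, 8], [-24, 11]].
Characteristic polynomial det(A - λI) = λ^2 + 6λ + 5 = 0.
Eigenvalues λ = -1, -5.
For λ=-1: (A-λI) row 1 is [-16, 8], so an eigenvector is (-1, -2).
For λ=-5: (A-λI) row 1 is [-12, 8], so an eigenvector is (2, 3).
General solution: c_1e^(-t)(-1,-2) + c_2e^(-5t)(2,3).
Applying p(0)=-4, q(0)=-2 gives c_1=-8, c_2=-6.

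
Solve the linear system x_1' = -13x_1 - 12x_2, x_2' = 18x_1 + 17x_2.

x_1(t) = -K_1e^(-t) - 2K_2e^(5t), x_2(t) = K_1e^(-t) + 3K_2e^(5t)

Coefficient matrix A = [[-13, -12], [18, 17]].
Characteristic polynomial det(A - λI) = λ^2 - 4λ - 5 = 0.
Eigenvalues λ = -1, 5.
For λ=-1: (A-λI) row 1 is [-12, -12], so an eigenvector is (-1, 1).
For λ=5: (A-λI) row 1 is [-18, -12], so an eigenvector is (-2, 3).
General solution: K_1e^(-t)(-1,1) + K_2e^(5t)(-2,3).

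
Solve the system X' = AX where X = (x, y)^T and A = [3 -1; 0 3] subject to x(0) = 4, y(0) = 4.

x(t) = -4te^(3t) + 4e^(3t), y(t) = 4e^(3t)

Coefficient matrix A = [[3, -1], [0, 3]].
Characteristic polynomial det(A - λI) = λ^2 - 6λ + 9 = 0.
Single eigenvalue λ = 3 with algebraic multiplicity 2.
Eigenvector v = (-1,0); generalized eigenvector w with (A-λI)w=v is (-3,1).
General solution: e^(3t)[C_1·v + C_2·(t·v + w)].
Applying x(0)=4, y(0)=4 gives C_1=-16, C_2=4.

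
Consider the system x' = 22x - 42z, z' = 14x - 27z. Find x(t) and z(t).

x(t) = -2K_1e^(t) + 3K_2e^(-6t), z(t) = -K_1e^(t) + 2K_2e^(-6t)

Coefficient matrix A = [[22, -42], [14, -27]].
Characteristic polynomial det(A - λI) = λ^2 + 5λ - 6 = 0.
Eigenvalues λ = 1, -6.
For λ=1: (A-λI) row 1 is [21, -42], so an eigenvector is (-2, -1).
For λ=-6: (A-λI) row 1 is [28, -42], so an eigenvector is (3, 2).
General solution: K_1e^(t)(-2,-1) + K_2e^(-6t)(3,2).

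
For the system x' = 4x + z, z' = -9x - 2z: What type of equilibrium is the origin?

unstable improper node

A = [[4,1],[-9,-2]]; det(A-λI) = λ^2 - 2λ + 1.
repeated λ = 1 with a single eigenvector.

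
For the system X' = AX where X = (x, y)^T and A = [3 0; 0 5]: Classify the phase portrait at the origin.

A = [[3,0],[0,5]]; det(A-λI) = λ^2 - 8λ + 15.
λ = 5, 3: both positive.

unstable node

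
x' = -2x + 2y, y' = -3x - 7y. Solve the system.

Coefficient matrix A = [[-2, 2], [-3, -7]].
Characteristic polynomial det(A - λI) = λ^2 + 9λ + 20 = 0.
Eigenvalues λ = -4, -5.
For λ=-4: (A-λI) row 1 is [2, 2], so an eigenvector is (-1, 1).
For λ=-5: (A-λI) row 1 is [3, 2], so an eigenvector is (2, -3).
General solution: C_1e^(-4t)(-1,1) + C_2e^(-5t)(2,-3).

x(t) = -C_1e^(-4t) + 2C_2e^(-5t), y(t) = C_1e^(-4t) - 3C_2e^(-5t)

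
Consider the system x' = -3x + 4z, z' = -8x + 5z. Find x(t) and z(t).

Coefficient matrix A = [[-3, 4], [-8, 5]].
Characteristic polynomial det(A - λI) = λ^2 - 2λ + 17 = 0.
Eigenvalues λ = 1 ± 4i (complex conjugate pair).
For λ=1+4i: an eigenvector is (-1,-1) - i(0,1) = (-1, -1 - i).
A real fundamental pair from Re and Im of e^((1+4i)t)v: X_1 = e^(t)(cos(4t)·(-1,-1) + sin(4t)·(0,1)), X_2 = e^(t)(sin(4t)·(-1,-1) - cos(4t)·(0,1)).
General solution: c_1X_1 + c_2X_2.

x(t) = -c_1e^(t)cos(4t) - c_2e^(t)sin(4t), z(t) = c_1e^(t)sin(4t) - c_1e^(t)cos(4t) - c_2e^(t)sin(4t) - c_2e^(t)cos(4t)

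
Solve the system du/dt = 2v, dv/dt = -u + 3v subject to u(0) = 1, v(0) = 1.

u(t) = e^(2t), v(t) = e^(2t)

Coefficient matrix A = [[0, 2], [-1, 3]].
Characteristic polynomial det(A - λI) = λ^2 - 3λ + 2 = 0.
Eigenvalues λ = 2, 1.
For λ=2: (A-λI) row 1 is [-2, 2], so an eigenvector is (1, 1).
For λ=1: (A-λI) row 1 is [-1, 2], so an eigenvector is (2, 1).
General solution: c_1e^(2t)(1,1) + c_2e^(t)(2,1).
Applying u(0)=1, v(0)=1 gives c_1=1, c_2=0.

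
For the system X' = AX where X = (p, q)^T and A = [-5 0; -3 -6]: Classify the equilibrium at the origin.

A = [[-5,0],[-3,-6]]; det(A-λI) = λ^2 + 11λ + 30.
λ = -6, -5: both negative.

stable node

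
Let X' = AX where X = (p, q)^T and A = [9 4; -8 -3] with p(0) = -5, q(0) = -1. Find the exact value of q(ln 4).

A = [[9,4],[-8,-3]]; eigenvalues λ = 1, 5.
Eigenvectors: (-1,2) for λ=1, (1,-1) for λ=5.
From the initial condition, c_1 = -6, c_2 = -11.
q(ln 4) = (-6)(4^1)(2) + (-11)(4^5)(-1) = 11216.

11216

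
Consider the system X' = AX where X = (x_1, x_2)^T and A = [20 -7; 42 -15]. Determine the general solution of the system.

x_1(t) = -c_1e^(6t) + c_2e^(-t), x_2(t) = -2c_1e^(6t) + 3c_2e^(-t)

Coefficient matrix A = [[20, -7], [42, -15]].
Characteristic polynomial det(A - λI) = λ^2 - 5λ - 6 = 0.
Eigenvalues λ = 6, -1.
For λ=6: (A-λI) row 1 is [14, -7], so an eigenvector is (-1, -2).
For λ=-1: (A-λI) row 1 is [21, -7], so an eigenvector is (1, 3).
General solution: c_1e^(6t)(-1,-2) + c_2e^(-t)(1,3).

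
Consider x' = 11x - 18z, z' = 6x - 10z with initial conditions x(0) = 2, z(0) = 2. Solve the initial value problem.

Coefficient matrix A = [[11, -18], [6, -10]].
Characteristic polynomial det(A - λI) = λ^2 - λ - 2 = 0.
Eigenvalues λ = -1, 2.
For λ=-1: (A-λI) row 1 is [12, -18], so an eigenvector is (-3, -2).
For λ=2: (A-λI) row 1 is [9, -18], so an eigenvector is (-2, -1).
General solution: C_1e^(-t)(-3,-2) + C_2e^(2t)(-2,-1).
Applying x(0)=2, z(0)=2 gives C_1=-2, C_2=2.

x(t) = -4e^(2t) + 6e^(-t), z(t) = -2e^(2t) + 4e^(-t)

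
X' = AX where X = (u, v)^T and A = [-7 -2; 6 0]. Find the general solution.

Coefficient matrix A = [[-7, -2], [6, 0]].
Characteristic polynomial det(A - λI) = λ^2 + 7λ + 12 = 0.
Eigenvalues λ = -4, -3.
For λ=-4: (A-λI) row 1 is [-3, -2], so an eigenvector is (-2, 3).
For λ=-3: (A-λI) row 1 is [-4, -2], so an eigenvector is (1, -2).
General solution: c_1e^(-4t)(-2,3) + c_2e^(-3t)(1,-2).

u(t) = -2c_1e^(-4t) + c_2e^(-3t), v(t) = 3c_1e^(-4t) - 2c_2e^(-3t)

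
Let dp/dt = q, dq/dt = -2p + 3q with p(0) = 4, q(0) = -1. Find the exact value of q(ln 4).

A = [[0,1],[-2,3]]; eigenvalues λ = 2, 1.
Eigenvectors: (-1,-2) for λ=2, (-1,-1) for λ=1.
From the initial condition, c_1 = 5, c_2 = -9.
q(ln 4) = (5)(4^2)(-2) + (-9)(4^1)(-1) = -124.

-124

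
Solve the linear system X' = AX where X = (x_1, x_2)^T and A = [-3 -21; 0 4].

Coefficient matrix A = [[-3, -21], [0, 4]].
Characteristic polynomial det(A - λI) = λ^2 - λ - 12 = 0.
Eigenvalues λ = -3, 4.
For λ=-3: (A-λI) row 1 is [0, -21], so an eigenvector is (-1, 0).
For λ=4: (A-λI) row 1 is [-7, -21], so an eigenvector is (3, -1).
General solution: c_1e^(-3t)(-1,0) + c_2e^(4t)(3,-1).

x_1(t) = -c_1e^(-3t) + 3c_2e^(4t), x_2(t) = -c_2e^(4t)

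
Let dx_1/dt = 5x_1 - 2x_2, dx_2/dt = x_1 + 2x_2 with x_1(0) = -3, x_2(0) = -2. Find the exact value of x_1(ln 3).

A = [[5,-2],[1,2]]; eigenvalues λ = 3, 4.
Eigenvectors: (1,1) for λ=3, (-2,-1) for λ=4.
From the initial condition, c_1 = -1, c_2 = 1.
x_1(ln 3) = (-1)(3^3)(1) + (1)(3^4)(-2) = -189.

-189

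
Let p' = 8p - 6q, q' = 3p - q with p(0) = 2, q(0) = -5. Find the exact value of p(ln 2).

A = [[8,-6],[3,-1]]; eigenvalues λ = 2, 5.
Eigenvectors: (1,1) for λ=2, (-2,-1) for λ=5.
From the initial condition, c_1 = -12, c_2 = -7.
p(ln 2) = (-12)(2^2)(1) + (-7)(2^5)(-2) = 400.

400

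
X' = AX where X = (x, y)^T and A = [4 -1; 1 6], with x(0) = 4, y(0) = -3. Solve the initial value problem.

Coefficient matrix A = [[4, -1], [1, 6]].
Characteristic polynomial det(A - λI) = λ^2 - 10λ + 25 = 0.
Single eigenvalue λ = 5 with algebraic multiplicity 2.
Eigenvector v = (1,-1); generalized eigenvector w with (A-λI)w=v is (-2,1).
General solution: e^(5t)[C_1·v + C_2·(t·v + w)].
Applying x(0)=4, y(0)=-3 gives C_1=2, C_2=-1.

x(t) = -te^(5t) + 4e^(5t), y(t) = te^(5t) - 3e^(5t)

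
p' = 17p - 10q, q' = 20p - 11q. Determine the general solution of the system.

Coefficient matrix A = [[17, -10], [20, -11]].
Characteristic polynomial det(A - λI) = λ^2 - 6λ + 13 = 0.
Eigenvalues λ = 3 ± 2i (complex conjugate pair).
For λ=3+2i: an eigenvector is (2,3) - i(-1,-1) = (2 + i, 3 + i).
A real fundamental pair from Re and Im of e^((3+2i)t)v: X_1 = e^(3t)(cos(2t)·(2,3) + sin(2t)·(-1,-1)), X_2 = e^(3t)(sin(2t)·(2,3) - cos(2t)·(-1,-1)).
General solution: C_1X_1 + C_2X_2.

p(t) = -C_1e^(3t)sin(2t) + 2C_1e^(3t)cos(2t) + 2C_2e^(3t)sin(2t) + C_2e^(3t)cos(2t), q(t) = -C_1e^(3t)sin(2t) + 3C_1e^(3t)cos(2t) + 3C_2e^(3t)sin(2t) + C_2e^(3t)cos(2t)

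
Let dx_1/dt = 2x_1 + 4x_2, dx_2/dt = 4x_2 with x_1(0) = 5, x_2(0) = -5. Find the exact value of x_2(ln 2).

-80

A = [[2,4],[0,4]]; eigenvalues λ = 2, 4.
Eigenvectors: (1,0) for λ=2, (2,1) for λ=4.
From the initial condition, c_1 = 15, c_2 = -5.
x_2(ln 2) = (15)(2^2)(0) + (-5)(2^4)(1) = -80.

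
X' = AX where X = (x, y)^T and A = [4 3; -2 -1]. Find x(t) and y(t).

Coefficient matrix A = [[4, 3], [-2, -1]].
Characteristic polynomial det(A - λI) = λ^2 - 3λ + 2 = 0.
Eigenvalues λ = 2, 1.
For λ=2: (A-λI) row 1 is [2, 3], so an eigenvector is (3, -2).
For λ=1: (A-λI) row 1 is [3, 3], so an eigenvector is (-1, 1).
General solution: C_1e^(2t)(3,-2) + C_2e^(t)(-1,1).

x(t) = 3C_1e^(2t) - C_2e^(t), y(t) = -2C_1e^(2t) + C_2e^(t)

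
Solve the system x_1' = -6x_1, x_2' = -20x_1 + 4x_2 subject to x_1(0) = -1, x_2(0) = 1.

Coefficient matrix A = [[-6, 0], [-20, 4]].
Characteristic polynomial det(A - λI) = λ^2 + 2λ - 24 = 0.
Eigenvalues λ = 4, -6.
For λ=4: (A-λI) row 1 is [-10, 0], so an eigenvector is (0, -1).
For λ=-6: (A-λI) row 2 is [-20, 10], so an eigenvector is (1, 2).
General solution: c_1e^(4t)(0,-1) + c_2e^(-6t)(1,2).
Applying x_1(0)=-1, x_2(0)=1 gives c_1=-3, c_2=-1.

x_1(t) = -e^(-6t), x_2(t) = 3e^(4t) - 2e^(-6t)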